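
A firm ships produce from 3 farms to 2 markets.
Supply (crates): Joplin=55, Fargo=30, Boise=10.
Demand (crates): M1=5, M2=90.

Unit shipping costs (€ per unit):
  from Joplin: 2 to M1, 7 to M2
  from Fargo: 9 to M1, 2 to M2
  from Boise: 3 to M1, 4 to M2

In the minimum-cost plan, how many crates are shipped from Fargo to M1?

0

Solving gives:
  Joplin–M1: 5 × €2 = €10
  Joplin–M2: 50 × €7 = €350
  Fargo–M2: 30 × €2 = €60
  Boise–M2: 10 × €4 = €40
Total cost = €460.
The route Fargo→M1 is not used.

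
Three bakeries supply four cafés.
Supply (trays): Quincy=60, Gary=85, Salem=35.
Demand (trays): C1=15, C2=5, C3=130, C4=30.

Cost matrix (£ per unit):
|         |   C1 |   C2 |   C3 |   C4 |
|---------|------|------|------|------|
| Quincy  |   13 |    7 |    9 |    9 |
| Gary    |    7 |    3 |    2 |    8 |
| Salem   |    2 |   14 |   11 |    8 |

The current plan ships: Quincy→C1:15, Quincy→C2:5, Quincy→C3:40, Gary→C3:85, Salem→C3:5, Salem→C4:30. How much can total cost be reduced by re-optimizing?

Current plan cost = 15·13 + 5·7 + 40·9 + 85·2 + 5·11 + 30·8 = £1055.
Optimal plan:
  Quincy–C2: 5 × £7 = £35
  Quincy–C3: 45 × £9 = £405
  Quincy–C4: 10 × £9 = £90
  Gary–C3: 85 × £2 = £170
  Salem–C1: 15 × £2 = £30
  Salem–C4: 20 × £8 = £160
Optimal cost = £890.
Saving = 1055 − 890 = £165.

165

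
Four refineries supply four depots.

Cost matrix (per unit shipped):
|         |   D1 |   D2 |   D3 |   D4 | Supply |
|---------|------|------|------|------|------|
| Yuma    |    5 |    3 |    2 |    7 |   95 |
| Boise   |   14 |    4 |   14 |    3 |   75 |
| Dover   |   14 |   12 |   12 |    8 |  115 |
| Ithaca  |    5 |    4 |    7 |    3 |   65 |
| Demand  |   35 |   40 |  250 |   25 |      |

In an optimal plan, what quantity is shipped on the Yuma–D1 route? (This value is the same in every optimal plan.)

The minimum-cost plan:
  Yuma->D3: 95 kL
  Boise->D2: 40 kL
  Boise->D3: 10 kL
  Boise->D4: 25 kL
  Dover->D3: 115 kL
  Ithaca->D1: 35 kL
  Ithaca->D3: 30 kL
Total cost = 2330.
The route Yuma→D1 is not used.

0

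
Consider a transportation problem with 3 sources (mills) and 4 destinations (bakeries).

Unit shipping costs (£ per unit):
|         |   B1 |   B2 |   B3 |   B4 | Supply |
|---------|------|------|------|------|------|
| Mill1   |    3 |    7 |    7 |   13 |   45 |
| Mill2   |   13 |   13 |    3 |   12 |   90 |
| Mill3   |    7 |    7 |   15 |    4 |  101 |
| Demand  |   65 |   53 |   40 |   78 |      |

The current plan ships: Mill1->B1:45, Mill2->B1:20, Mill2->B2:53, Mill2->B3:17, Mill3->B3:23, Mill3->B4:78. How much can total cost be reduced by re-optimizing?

Current plan cost = 45·3 + 20·13 + 53·13 + 17·3 + 23·15 + 78·4 = £1792.
Optimal plan:
  Mill1→B1: 45 × £3 = £135
  Mill2→B2: 50 × £13 = £650
  Mill2→B3: 40 × £3 = £120
  Mill3→B1: 20 × £7 = £140
  Mill3→B2: 3 × £7 = £21
  Mill3→B4: 78 × £4 = £312
Optimal cost = £1378.
Saving = 1792 − 1378 = £414.

414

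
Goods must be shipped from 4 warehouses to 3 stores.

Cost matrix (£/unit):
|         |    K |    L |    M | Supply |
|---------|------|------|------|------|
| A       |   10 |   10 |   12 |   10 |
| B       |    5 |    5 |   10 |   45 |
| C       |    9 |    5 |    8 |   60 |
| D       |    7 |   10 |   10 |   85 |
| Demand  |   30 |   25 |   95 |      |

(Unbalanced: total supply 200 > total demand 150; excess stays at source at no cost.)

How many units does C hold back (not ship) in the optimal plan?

0

Minimum-cost shipments:
  B–K: 20 units
  B–L: 25 units
  C–M: 60 units
  D–K: 10 units
  D–M: 35 units
Total cost = £1125.
C ships 60 of its 60, leaving 0.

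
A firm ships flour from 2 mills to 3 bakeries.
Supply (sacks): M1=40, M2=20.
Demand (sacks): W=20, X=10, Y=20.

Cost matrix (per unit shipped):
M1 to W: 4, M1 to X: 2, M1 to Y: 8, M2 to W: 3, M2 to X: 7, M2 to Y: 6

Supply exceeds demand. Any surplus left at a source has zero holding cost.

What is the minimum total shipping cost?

220

An optimal shipping plan:
  M1→W: 20 sacks
  M1→X: 10 sacks
  M2→Y: 20 sacks
Total cost = 220.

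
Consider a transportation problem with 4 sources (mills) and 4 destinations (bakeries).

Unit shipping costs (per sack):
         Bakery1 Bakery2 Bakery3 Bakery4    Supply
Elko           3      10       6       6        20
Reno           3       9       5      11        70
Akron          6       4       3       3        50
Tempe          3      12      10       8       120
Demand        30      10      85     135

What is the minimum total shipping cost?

An optimal shipping plan:
  Elko->Bakery4: 20 sacks
  Reno->Bakery3: 70 sacks
  Akron->Bakery2: 10 sacks
  Akron->Bakery3: 15 sacks
  Akron->Bakery4: 25 sacks
  Tempe->Bakery1: 30 sacks
  Tempe->Bakery4: 90 sacks
Total cost = 1440.
(Supply check: Elko ships 20; Reno ships 70; Akron ships 50; Tempe ships 120.)

1440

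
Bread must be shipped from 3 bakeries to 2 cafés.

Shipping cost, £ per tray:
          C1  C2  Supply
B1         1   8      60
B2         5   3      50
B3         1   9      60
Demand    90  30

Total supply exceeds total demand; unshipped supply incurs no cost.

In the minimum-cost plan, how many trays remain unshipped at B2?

An optimal plan:
  B1→C1: 30 trays
  B2→C2: 30 trays
  B3→C1: 60 trays
Total cost = £180.
B2 ships 30 of its 50, leaving 20.

20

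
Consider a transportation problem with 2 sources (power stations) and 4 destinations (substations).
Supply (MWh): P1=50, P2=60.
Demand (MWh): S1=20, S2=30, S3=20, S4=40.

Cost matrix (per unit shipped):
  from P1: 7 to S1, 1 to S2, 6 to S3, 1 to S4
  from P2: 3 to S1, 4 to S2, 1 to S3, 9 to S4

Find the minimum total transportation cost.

210

One minimum-cost allocation:
  P1→S2: 10 × 1 = 10
  P1→S4: 40 × 1 = 40
  P2→S1: 20 × 3 = 60
  P2→S2: 20 × 4 = 80
  P2→S3: 20 × 1 = 20
Total = 10 + 40 + 60 + 80 + 20 = 210.
(Supply check: P1 ships 50; P2 ships 60.)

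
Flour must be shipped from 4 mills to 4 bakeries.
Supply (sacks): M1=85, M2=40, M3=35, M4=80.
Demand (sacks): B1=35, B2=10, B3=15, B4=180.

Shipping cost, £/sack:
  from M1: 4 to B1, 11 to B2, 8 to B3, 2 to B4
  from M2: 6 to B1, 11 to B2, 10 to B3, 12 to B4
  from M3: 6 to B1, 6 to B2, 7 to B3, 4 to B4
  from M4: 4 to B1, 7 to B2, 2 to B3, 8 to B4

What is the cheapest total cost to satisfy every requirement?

An optimal shipping plan:
  M1 to B4: 85 × £2 = £170
  M2 to B1: 35 × £6 = £210
  M2 to B4: 5 × £12 = £60
  M3 to B4: 35 × £4 = £140
  M4 to B2: 10 × £7 = £70
  M4 to B3: 15 × £2 = £30
  M4 to B4: 55 × £8 = £440
Total = 170 + 210 + 60 + 140 + 70 + 30 + 440 = £1120.

1120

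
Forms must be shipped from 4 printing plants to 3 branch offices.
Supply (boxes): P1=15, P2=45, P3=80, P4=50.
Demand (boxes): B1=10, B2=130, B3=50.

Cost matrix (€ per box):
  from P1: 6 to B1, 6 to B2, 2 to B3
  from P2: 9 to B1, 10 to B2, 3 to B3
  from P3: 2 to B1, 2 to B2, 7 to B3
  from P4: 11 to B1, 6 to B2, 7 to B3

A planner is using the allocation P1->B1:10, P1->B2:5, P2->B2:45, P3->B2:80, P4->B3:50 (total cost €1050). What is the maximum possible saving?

Current plan cost = 10·6 + 5·6 + 45·10 + 80·2 + 50·7 = €1050.
Optimal plan:
  P1 to B2: 10 × €6 = €60
  P1 to B3: 5 × €2 = €10
  P2 to B3: 45 × €3 = €135
  P3 to B1: 10 × €2 = €20
  P3 to B2: 70 × €2 = €140
  P4 to B2: 50 × €6 = €300
Optimal cost = €665.
Saving = 1050 − 665 = €385.

385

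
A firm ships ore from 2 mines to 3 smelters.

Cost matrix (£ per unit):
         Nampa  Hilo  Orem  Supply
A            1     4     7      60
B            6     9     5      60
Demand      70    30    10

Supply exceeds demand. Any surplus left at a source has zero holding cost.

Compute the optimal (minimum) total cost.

A cheapest plan:
  A->Nampa: 30 × £1 = £30
  A->Hilo: 30 × £4 = £120
  B->Nampa: 40 × £6 = £240
  B->Orem: 10 × £5 = £50
Total = 30 + 120 + 240 + 50 = £440.

440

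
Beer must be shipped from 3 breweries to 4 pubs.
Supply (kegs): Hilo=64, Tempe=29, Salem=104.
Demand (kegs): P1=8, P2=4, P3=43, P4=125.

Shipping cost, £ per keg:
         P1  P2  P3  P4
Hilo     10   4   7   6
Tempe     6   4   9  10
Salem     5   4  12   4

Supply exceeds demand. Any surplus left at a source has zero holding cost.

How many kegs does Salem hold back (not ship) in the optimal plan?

An optimal plan:
  Hilo->P3: 43 × £7 = £301
  Hilo->P4: 21 × £6 = £126
  Tempe->P1: 8 × £6 = £48
  Tempe->P2: 4 × £4 = £16
  Salem->P4: 104 × £4 = £416
Total cost = £907.
Salem ships 104 of its 104, leaving 0.

0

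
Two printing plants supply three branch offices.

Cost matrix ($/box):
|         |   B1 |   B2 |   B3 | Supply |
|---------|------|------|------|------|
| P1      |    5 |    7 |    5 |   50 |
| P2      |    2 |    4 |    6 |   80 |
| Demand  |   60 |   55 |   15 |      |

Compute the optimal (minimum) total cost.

520

Optimal allocation:
  P1 to B1: 35 × $5 = $175
  P1 to B3: 15 × $5 = $75
  P2 to B1: 25 × $2 = $50
  P2 to B2: 55 × $4 = $220
Total = 175 + 75 + 50 + 220 = $520.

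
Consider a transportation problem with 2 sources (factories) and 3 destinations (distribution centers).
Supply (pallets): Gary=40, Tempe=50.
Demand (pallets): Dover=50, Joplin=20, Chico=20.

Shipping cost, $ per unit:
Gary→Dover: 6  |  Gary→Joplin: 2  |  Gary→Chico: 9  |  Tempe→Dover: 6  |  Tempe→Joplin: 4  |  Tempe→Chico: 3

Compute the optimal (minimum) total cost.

400

One minimum-cost allocation:
  Gary–Dover: 20 × $6 = $120
  Gary–Joplin: 20 × $2 = $40
  Tempe–Dover: 30 × $6 = $180
  Tempe–Chico: 20 × $3 = $60
Total = 120 + 40 + 180 + 60 = $400.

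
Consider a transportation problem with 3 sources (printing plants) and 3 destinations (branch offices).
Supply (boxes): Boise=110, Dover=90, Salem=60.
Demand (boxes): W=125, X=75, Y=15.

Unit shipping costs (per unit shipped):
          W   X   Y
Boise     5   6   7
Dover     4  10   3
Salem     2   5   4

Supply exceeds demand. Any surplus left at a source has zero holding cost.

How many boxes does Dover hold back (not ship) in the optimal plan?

10

An optimal plan:
  Boise→X: 75 × 6 = 450
  Dover→W: 65 × 4 = 260
  Dover→Y: 15 × 3 = 45
  Salem→W: 60 × 2 = 120
Total cost = 875.
Dover ships 80 of its 90, leaving 10.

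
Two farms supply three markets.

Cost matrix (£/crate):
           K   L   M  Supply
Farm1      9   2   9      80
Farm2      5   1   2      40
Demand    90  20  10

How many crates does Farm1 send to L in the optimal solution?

Solving gives:
  Farm1–K: 60 × £9 = £540
  Farm1–L: 20 × £2 = £40
  Farm2–K: 30 × £5 = £150
  Farm2–M: 10 × £2 = £20
Total cost = £750.
So Farm1→L carries 20 crates.

20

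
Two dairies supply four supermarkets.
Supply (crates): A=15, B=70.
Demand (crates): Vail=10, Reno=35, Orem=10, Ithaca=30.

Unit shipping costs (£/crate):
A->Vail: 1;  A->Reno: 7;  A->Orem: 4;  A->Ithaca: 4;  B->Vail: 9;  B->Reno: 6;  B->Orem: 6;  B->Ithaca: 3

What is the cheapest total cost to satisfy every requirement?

360

An optimal shipping plan:
  A→Vail: 10 × £1 = £10
  A→Orem: 5 × £4 = £20
  B→Reno: 35 × £6 = £210
  B→Orem: 5 × £6 = £30
  B→Ithaca: 30 × £3 = £90
Total = 10 + 20 + 210 + 30 + 90 = £360.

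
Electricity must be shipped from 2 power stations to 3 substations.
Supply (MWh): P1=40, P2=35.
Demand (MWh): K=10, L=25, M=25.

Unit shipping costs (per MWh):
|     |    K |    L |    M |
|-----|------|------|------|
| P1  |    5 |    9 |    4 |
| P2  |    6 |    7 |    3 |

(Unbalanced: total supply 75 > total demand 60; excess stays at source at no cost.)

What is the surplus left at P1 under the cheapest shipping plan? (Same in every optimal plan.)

15

Minimum-cost shipments:
  P1→K: 10 × 5 = 50
  P1→M: 15 × 4 = 60
  P2→L: 25 × 7 = 175
  P2→M: 10 × 3 = 30
Total cost = 315.
P1 ships 25 of its 40, leaving 15.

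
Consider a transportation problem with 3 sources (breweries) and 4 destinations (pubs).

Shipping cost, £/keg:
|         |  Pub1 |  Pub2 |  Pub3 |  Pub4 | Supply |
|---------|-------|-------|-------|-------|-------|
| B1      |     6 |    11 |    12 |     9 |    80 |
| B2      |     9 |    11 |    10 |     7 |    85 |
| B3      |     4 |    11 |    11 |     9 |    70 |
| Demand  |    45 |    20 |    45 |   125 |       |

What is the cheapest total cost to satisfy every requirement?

An optimal shipping plan:
  B1 to Pub2: 20 × £11 = £220
  B1 to Pub4: 60 × £9 = £540
  B2 to Pub3: 20 × £10 = £200
  B2 to Pub4: 65 × £7 = £455
  B3 to Pub1: 45 × £4 = £180
  B3 to Pub3: 25 × £11 = £275
Total = 220 + 540 + 200 + 455 + 180 + 275 = £1870.

1870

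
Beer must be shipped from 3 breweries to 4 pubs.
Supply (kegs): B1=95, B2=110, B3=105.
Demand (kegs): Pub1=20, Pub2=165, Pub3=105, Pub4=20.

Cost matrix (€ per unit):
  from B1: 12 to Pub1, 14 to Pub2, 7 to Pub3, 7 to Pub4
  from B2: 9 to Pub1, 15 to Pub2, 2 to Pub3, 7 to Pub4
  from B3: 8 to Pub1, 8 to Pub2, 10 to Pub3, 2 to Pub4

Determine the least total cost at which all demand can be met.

One minimum-cost allocation:
  B1->Pub1: 15 kegs
  B1->Pub2: 60 kegs
  B1->Pub4: 20 kegs
  B2->Pub1: 5 kegs
  B2->Pub3: 105 kegs
  B3->Pub2: 105 kegs
Total cost = €2255.
(Supply check: B1 ships 95; B2 ships 110; B3 ships 105.)

2255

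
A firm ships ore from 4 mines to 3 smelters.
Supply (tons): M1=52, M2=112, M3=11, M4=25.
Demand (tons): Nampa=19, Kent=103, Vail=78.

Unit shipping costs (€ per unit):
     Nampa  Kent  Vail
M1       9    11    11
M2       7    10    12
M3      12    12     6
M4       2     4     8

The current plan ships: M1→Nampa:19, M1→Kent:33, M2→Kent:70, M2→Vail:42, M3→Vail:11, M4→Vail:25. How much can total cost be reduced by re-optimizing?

173

Current plan cost = 19·9 + 33·11 + 70·10 + 42·12 + 11·6 + 25·8 = €2004.
Optimal plan:
  M1–Vail: 52 × €11 = €572
  M2–Nampa: 19 × €7 = €133
  M2–Kent: 78 × €10 = €780
  M2–Vail: 15 × €12 = €180
  M3–Vail: 11 × €6 = €66
  M4–Kent: 25 × €4 = €100
Optimal cost = €1831.
Saving = 2004 − 1831 = €173.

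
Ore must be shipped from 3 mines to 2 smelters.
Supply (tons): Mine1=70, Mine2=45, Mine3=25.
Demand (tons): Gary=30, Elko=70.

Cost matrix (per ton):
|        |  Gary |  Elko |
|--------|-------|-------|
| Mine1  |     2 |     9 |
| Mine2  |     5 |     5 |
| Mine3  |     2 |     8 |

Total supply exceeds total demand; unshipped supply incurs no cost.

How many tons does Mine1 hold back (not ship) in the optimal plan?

40

Minimum-cost shipments:
  Mine1 to Gary: 30 × 2 = 60
  Mine2 to Elko: 45 × 5 = 225
  Mine3 to Elko: 25 × 8 = 200
Total cost = 485.
Mine1 ships 30 of its 70, leaving 40.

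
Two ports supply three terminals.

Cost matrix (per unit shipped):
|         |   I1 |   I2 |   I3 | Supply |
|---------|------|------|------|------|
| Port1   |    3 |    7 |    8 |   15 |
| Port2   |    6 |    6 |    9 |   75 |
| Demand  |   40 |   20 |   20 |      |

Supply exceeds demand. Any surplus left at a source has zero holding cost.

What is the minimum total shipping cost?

A cheapest plan:
  Port1–I1: 15 × 3 = 45
  Port2–I1: 25 × 6 = 150
  Port2–I2: 20 × 6 = 120
  Port2–I3: 20 × 9 = 180
Total = 45 + 150 + 120 + 180 = 495.

495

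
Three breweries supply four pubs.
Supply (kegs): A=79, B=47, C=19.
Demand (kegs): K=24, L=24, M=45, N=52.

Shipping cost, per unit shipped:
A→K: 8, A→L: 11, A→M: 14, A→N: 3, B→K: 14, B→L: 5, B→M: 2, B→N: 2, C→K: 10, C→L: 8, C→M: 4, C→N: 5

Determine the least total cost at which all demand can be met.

An optimal shipping plan:
  A→K: 24 × 8 = 192
  A→L: 3 × 11 = 33
  A→N: 52 × 3 = 156
  B→L: 21 × 5 = 105
  B→M: 26 × 2 = 52
  C→M: 19 × 4 = 76
Total = 192 + 33 + 156 + 105 + 52 + 76 = 614.
(Supply check: A ships 79; B ships 47; C ships 19.)

614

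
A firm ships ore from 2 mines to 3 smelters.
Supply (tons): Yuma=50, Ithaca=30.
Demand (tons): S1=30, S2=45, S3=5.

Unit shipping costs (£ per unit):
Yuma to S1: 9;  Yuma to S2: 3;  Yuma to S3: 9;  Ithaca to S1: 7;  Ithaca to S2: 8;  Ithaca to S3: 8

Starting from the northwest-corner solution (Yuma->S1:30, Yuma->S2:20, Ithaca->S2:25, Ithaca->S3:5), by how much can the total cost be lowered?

Current plan cost = 30·9 + 20·3 + 25·8 + 5·8 = £570.
Optimal plan:
  Yuma–S2: 45 tons
  Yuma–S3: 5 tons
  Ithaca–S1: 30 tons
Optimal cost = £390.
Saving = 570 − 390 = £180.

180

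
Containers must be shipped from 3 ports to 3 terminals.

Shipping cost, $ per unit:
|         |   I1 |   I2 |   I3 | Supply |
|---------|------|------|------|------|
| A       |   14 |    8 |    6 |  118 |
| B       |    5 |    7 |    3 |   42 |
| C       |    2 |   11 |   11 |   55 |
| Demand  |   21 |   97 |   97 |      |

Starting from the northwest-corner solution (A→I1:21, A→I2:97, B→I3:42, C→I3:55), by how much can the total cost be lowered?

425

Current plan cost = 21·14 + 97·8 + 42·3 + 55·11 = $1801.
Optimal plan:
  A→I2: 63 × $8 = $504
  A→I3: 55 × $6 = $330
  B→I3: 42 × $3 = $126
  C→I1: 21 × $2 = $42
  C→I2: 34 × $11 = $374
Optimal cost = $1376.
Saving = 1801 − 1376 = $425.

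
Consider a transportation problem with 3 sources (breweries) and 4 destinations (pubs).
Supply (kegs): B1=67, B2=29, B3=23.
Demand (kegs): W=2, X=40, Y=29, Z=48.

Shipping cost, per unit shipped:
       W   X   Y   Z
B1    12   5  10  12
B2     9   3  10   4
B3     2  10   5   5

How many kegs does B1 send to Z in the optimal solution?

0

The minimum-cost plan:
  B1→X: 40 kegs
  B1→Y: 27 kegs
  B2→Z: 29 kegs
  B3→W: 2 kegs
  B3→Y: 2 kegs
  B3→Z: 19 kegs
Total cost = 695.
The route B1→Z is not used.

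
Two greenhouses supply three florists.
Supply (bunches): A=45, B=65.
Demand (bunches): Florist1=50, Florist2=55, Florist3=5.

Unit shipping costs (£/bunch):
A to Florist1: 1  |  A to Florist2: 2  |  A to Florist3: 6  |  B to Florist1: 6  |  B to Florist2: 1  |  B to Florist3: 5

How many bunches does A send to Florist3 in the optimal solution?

0

Solving gives:
  A→Florist1: 45 × £1 = £45
  B→Florist1: 5 × £6 = £30
  B→Florist2: 55 × £1 = £55
  B→Florist3: 5 × £5 = £25
Total cost = £155.
The route A→Florist3 is not used.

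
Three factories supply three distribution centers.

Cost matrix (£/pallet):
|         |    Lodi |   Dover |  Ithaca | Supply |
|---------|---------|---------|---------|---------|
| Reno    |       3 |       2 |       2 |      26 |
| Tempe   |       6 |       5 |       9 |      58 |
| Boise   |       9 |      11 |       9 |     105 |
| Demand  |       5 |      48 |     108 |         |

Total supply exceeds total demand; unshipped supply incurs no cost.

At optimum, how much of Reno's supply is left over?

An optimal plan:
  Reno to Ithaca: 26 × £2 = £52
  Tempe to Lodi: 5 × £6 = £30
  Tempe to Dover: 48 × £5 = £240
  Tempe to Ithaca: 5 × £9 = £45
  Boise to Ithaca: 77 × £9 = £693
Total cost = £1060.
Reno ships 26 of its 26, leaving 0.

0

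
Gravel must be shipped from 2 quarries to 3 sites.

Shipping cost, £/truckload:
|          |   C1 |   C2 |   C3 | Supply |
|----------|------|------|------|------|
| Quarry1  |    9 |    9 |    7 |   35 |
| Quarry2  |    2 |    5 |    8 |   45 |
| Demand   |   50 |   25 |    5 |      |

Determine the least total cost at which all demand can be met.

395

Optimal allocation:
  Quarry1->C1: 5 × £9 = £45
  Quarry1->C2: 25 × £9 = £225
  Quarry1->C3: 5 × £7 = £35
  Quarry2->C1: 45 × £2 = £90
Total = 45 + 225 + 35 + 90 = £395.
(Supply check: Quarry1 ships 35; Quarry2 ships 45.)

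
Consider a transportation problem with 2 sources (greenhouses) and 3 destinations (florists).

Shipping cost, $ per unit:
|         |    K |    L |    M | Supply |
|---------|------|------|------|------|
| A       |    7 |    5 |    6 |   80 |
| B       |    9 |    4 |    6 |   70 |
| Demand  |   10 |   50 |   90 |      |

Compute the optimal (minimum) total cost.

810

One minimum-cost allocation:
  A->K: 10 × $7 = $70
  A->M: 70 × $6 = $420
  B->L: 50 × $4 = $200
  B->M: 20 × $6 = $120
Total = 70 + 420 + 200 + 120 = $810.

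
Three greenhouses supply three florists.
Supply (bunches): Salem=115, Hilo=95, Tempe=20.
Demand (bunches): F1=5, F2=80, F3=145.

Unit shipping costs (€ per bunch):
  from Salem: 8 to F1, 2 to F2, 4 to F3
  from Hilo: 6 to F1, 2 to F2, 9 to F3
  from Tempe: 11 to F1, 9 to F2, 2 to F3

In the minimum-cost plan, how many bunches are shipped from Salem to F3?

115

Optimal shipments:
  Salem->F3: 115 × €4 = €460
  Hilo->F1: 5 × €6 = €30
  Hilo->F2: 80 × €2 = €160
  Hilo->F3: 10 × €9 = €90
  Tempe->F3: 20 × €2 = €40
Total cost = €780.
So Salem→F3 carries 115 bunches.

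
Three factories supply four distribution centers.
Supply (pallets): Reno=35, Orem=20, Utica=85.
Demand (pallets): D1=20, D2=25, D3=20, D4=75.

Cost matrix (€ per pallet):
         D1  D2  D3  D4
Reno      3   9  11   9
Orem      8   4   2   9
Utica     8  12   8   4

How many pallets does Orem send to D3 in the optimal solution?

10

Solving gives:
  Reno to D1: 20 × €3 = €60
  Reno to D2: 15 × €9 = €135
  Orem to D2: 10 × €4 = €40
  Orem to D3: 10 × €2 = €20
  Utica to D3: 10 × €8 = €80
  Utica to D4: 75 × €4 = €300
Total cost = €635.
So Orem→D3 carries 10 pallets.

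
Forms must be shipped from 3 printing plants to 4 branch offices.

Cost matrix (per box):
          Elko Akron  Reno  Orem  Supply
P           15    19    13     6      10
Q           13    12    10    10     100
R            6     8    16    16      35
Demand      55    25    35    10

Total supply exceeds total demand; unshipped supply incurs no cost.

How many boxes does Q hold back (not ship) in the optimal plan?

Minimum-cost shipments:
  P->Orem: 10 × 6 = 60
  Q->Elko: 20 × 13 = 260
  Q->Akron: 25 × 12 = 300
  Q->Reno: 35 × 10 = 350
  R->Elko: 35 × 6 = 210
Total cost = 1180.
Q ships 80 of its 100, leaving 20.

20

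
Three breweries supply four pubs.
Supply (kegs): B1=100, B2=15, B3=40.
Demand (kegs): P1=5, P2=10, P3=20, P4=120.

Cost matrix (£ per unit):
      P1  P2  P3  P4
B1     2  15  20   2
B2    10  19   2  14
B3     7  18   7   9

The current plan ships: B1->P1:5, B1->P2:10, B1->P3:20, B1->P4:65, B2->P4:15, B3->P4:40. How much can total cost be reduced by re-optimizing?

Current plan cost = 5·2 + 10·15 + 20·20 + 65·2 + 15·14 + 40·9 = £1260.
Optimal plan:
  B1–P4: 100 × £2 = £200
  B2–P3: 15 × £2 = £30
  B3–P1: 5 × £7 = £35
  B3–P2: 10 × £18 = £180
  B3–P3: 5 × £7 = £35
  B3–P4: 20 × £9 = £180
Optimal cost = £660.
Saving = 1260 − 660 = £600.

600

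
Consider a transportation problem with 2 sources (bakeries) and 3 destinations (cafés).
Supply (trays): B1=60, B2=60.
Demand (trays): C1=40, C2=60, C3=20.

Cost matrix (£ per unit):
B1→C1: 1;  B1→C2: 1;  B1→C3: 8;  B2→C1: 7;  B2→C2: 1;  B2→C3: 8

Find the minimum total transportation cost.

260

One minimum-cost allocation:
  B1 to C1: 40 × £1 = £40
  B1 to C3: 20 × £8 = £160
  B2 to C2: 60 × £1 = £60
Total = 40 + 160 + 60 = £260.
(Supply check: B1 ships 60; B2 ships 60.)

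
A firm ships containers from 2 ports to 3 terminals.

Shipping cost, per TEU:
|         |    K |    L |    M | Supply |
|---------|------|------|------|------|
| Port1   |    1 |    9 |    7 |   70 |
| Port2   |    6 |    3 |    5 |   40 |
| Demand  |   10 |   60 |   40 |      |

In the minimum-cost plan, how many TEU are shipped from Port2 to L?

40

The minimum-cost plan:
  Port1->K: 10 × 1 = 10
  Port1->L: 20 × 9 = 180
  Port1->M: 40 × 7 = 280
  Port2->L: 40 × 3 = 120
Total cost = 590.
So Port2→L carries 40 TEU.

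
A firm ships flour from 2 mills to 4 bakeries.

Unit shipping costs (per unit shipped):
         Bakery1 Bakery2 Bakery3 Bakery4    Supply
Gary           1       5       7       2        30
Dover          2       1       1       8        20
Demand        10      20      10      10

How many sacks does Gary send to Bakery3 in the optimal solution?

0

The minimum-cost plan:
  Gary to Bakery1: 10 × 1 = 10
  Gary to Bakery2: 10 × 5 = 50
  Gary to Bakery4: 10 × 2 = 20
  Dover to Bakery2: 10 × 1 = 10
  Dover to Bakery3: 10 × 1 = 10
Total cost = 100.
The route Gary→Bakery3 is not used.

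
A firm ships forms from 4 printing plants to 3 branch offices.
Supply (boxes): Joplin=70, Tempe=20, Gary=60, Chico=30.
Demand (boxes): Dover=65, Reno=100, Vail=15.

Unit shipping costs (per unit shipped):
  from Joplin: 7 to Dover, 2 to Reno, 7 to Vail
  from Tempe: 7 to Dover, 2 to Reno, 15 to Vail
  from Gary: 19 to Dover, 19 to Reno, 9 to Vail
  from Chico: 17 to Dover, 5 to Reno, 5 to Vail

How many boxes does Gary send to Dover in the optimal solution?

Solving gives:
  Joplin->Reno: 70 × 2 = 140
  Tempe->Dover: 20 × 7 = 140
  Gary->Dover: 45 × 19 = 855
  Gary->Vail: 15 × 9 = 135
  Chico->Reno: 30 × 5 = 150
Total cost = 1420.
So Gary→Dover carries 45 boxes.

45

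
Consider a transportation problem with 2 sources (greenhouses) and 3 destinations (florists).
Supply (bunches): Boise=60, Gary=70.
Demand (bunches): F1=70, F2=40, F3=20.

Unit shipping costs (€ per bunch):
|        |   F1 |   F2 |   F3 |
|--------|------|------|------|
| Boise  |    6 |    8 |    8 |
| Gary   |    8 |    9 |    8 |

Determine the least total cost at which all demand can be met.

960

An optimal shipping plan:
  Boise–F1: 60 bunches
  Gary–F1: 10 bunches
  Gary–F2: 40 bunches
  Gary–F3: 20 bunches
Total cost = €960.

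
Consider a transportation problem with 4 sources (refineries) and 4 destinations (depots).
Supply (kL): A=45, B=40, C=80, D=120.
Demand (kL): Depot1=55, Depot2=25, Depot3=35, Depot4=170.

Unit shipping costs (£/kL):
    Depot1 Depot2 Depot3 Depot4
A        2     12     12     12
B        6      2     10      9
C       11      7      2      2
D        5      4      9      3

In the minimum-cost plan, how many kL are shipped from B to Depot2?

The minimum-cost plan:
  A to Depot1: 45 × £2 = £90
  B to Depot1: 10 × £6 = £60
  B to Depot2: 25 × £2 = £50
  B to Depot4: 5 × £9 = £45
  C to Depot3: 35 × £2 = £70
  C to Depot4: 45 × £2 = £90
  D to Depot4: 120 × £3 = £360
Total cost = £765.
So B→Depot2 carries 25 kL.

25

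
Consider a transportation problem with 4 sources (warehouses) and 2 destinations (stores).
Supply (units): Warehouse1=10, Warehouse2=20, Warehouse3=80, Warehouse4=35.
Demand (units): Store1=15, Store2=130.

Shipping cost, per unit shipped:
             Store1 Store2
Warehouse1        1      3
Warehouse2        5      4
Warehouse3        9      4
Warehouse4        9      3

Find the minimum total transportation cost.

520

Optimal allocation:
  Warehouse1–Store1: 10 units
  Warehouse2–Store1: 5 units
  Warehouse2–Store2: 15 units
  Warehouse3–Store2: 80 units
  Warehouse4–Store2: 35 units
Total cost = 520.
(Supply check: Warehouse1 ships 10; Warehouse2 ships 20; Warehouse3 ships 80; Warehouse4 ships 35.)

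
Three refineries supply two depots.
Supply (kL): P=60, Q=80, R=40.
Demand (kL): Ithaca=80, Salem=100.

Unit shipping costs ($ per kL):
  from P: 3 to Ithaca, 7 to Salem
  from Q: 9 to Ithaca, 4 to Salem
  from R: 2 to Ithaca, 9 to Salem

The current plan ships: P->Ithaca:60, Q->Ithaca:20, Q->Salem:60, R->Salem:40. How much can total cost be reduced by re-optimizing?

300

Current plan cost = 60·3 + 20·9 + 60·4 + 40·9 = $960.
Optimal plan:
  P→Ithaca: 40 kL
  P→Salem: 20 kL
  Q→Salem: 80 kL
  R→Ithaca: 40 kL
Optimal cost = $660.
Saving = 960 − 660 = $300.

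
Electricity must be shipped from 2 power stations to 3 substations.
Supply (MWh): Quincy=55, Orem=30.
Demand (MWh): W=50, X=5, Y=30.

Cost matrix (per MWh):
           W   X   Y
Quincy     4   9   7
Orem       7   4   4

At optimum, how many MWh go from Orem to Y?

The minimum-cost plan:
  Quincy->W: 50 MWh
  Quincy->Y: 5 MWh
  Orem->X: 5 MWh
  Orem->Y: 25 MWh
Total cost = 355.
So Orem→Y carries 25 MWh.

25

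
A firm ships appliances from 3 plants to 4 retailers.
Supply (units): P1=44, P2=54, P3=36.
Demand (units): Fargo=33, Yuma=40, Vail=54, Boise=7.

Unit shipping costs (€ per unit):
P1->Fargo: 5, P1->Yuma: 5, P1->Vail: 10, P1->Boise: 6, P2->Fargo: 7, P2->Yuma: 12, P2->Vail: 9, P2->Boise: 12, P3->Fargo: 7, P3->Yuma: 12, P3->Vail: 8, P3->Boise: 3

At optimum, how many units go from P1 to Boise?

0

Solving gives:
  P1–Fargo: 4 units
  P1–Yuma: 40 units
  P2–Fargo: 29 units
  P2–Vail: 25 units
  P3–Vail: 29 units
  P3–Boise: 7 units
Total cost = €901.
The route P1→Boise is not used.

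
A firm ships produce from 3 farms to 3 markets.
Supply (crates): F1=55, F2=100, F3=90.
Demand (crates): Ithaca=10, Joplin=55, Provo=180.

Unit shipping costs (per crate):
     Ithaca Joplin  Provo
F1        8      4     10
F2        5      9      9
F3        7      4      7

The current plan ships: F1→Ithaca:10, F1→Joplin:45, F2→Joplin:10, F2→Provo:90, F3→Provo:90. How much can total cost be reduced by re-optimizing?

Current plan cost = 10·8 + 45·4 + 10·9 + 90·9 + 90·7 = 1790.
Optimal plan:
  F1->Joplin: 55 × 4 = 220
  F2->Ithaca: 10 × 5 = 50
  F2->Provo: 90 × 9 = 810
  F3->Provo: 90 × 7 = 630
Optimal cost = 1710.
Saving = 1790 − 1710 = 80.

80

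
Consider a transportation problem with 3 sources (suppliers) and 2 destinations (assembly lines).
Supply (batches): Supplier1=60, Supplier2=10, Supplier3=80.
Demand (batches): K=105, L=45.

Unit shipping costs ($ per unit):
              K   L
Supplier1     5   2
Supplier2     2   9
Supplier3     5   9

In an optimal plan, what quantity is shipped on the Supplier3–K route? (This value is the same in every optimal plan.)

80

Solving gives:
  Supplier1->K: 15 × $5 = $75
  Supplier1->L: 45 × $2 = $90
  Supplier2->K: 10 × $2 = $20
  Supplier3->K: 80 × $5 = $400
Total cost = $585.
So Supplier3→K carries 80 batches.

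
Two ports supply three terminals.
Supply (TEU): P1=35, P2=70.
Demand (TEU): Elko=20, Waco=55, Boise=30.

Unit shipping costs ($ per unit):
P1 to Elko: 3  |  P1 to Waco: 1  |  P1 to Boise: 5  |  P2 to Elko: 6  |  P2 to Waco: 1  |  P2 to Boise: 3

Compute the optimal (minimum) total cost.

An optimal shipping plan:
  P1→Elko: 20 TEU
  P1→Waco: 15 TEU
  P2→Waco: 40 TEU
  P2→Boise: 30 TEU
Total cost = $205.
(Supply check: P1 ships 35; P2 ships 70.)

205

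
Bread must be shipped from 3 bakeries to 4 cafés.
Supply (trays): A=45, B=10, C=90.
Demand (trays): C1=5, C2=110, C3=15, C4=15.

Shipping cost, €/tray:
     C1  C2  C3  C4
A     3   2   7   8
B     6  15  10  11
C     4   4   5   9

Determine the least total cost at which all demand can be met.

A cheapest plan:
  A–C2: 45 × €2 = €90
  B–C4: 10 × €11 = €110
  C–C1: 5 × €4 = €20
  C–C2: 65 × €4 = €260
  C–C3: 15 × €5 = €75
  C–C4: 5 × €9 = €45
Total = 90 + 110 + 20 + 260 + 75 + 45 = €600.

600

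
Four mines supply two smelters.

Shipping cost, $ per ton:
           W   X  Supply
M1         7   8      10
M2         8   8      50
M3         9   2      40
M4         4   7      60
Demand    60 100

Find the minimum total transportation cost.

Optimal allocation:
  M1 to X: 10 × $8 = $80
  M2 to X: 50 × $8 = $400
  M3 to X: 40 × $2 = $80
  M4 to W: 60 × $4 = $240
Total = 80 + 400 + 80 + 240 = $800.

800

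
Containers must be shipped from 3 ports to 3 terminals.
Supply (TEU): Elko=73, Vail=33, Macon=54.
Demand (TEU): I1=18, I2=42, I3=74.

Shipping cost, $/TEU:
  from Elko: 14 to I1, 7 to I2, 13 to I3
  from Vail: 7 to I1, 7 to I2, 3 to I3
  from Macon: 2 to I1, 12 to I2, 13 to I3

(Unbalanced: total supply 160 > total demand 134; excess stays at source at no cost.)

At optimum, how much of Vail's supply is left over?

0

Minimum-cost shipments:
  Elko–I2: 42 × $7 = $294
  Elko–I3: 5 × $13 = $65
  Vail–I3: 33 × $3 = $99
  Macon–I1: 18 × $2 = $36
  Macon–I3: 36 × $13 = $468
Total cost = $962.
Vail ships 33 of its 33, leaving 0.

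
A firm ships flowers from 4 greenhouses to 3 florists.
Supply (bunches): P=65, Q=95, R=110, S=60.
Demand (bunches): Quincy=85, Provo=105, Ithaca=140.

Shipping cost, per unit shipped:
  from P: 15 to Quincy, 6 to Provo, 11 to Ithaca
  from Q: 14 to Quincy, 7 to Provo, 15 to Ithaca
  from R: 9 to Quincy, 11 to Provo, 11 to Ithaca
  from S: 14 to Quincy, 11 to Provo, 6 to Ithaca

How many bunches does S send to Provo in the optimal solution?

0

The minimum-cost plan:
  P->Provo: 10 bunches
  P->Ithaca: 55 bunches
  Q->Provo: 95 bunches
  R->Quincy: 85 bunches
  R->Ithaca: 25 bunches
  S->Ithaca: 60 bunches
Total cost = 2730.
The route S→Provo is not used.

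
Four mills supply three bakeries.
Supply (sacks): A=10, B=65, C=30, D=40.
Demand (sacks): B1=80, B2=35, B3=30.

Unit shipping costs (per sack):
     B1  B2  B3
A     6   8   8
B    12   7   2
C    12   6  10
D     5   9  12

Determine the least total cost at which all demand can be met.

895

An optimal shipping plan:
  A->B1: 10 × 6 = 60
  B->B1: 30 × 12 = 360
  B->B2: 5 × 7 = 35
  B->B3: 30 × 2 = 60
  C->B2: 30 × 6 = 180
  D->B1: 40 × 5 = 200
Total = 60 + 360 + 35 + 60 + 180 + 200 = 895.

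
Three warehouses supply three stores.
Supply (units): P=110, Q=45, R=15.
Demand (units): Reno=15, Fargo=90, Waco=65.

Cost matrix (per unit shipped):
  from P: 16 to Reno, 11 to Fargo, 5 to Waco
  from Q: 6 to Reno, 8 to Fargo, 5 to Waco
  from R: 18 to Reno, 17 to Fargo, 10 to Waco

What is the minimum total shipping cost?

1390

One minimum-cost allocation:
  P–Fargo: 60 units
  P–Waco: 50 units
  Q–Reno: 15 units
  Q–Fargo: 30 units
  R–Waco: 15 units
Total cost = 1390.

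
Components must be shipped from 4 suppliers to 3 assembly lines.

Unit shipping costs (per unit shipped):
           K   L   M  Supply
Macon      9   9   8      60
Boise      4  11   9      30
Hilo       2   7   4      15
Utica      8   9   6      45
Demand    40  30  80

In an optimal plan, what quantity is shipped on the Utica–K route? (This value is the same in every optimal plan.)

Optimal shipments:
  Macon->L: 30 × 9 = 270
  Macon->M: 30 × 8 = 240
  Boise->K: 30 × 4 = 120
  Hilo->K: 10 × 2 = 20
  Hilo->M: 5 × 4 = 20
  Utica->M: 45 × 6 = 270
Total cost = 940.
The route Utica→K is not used.

0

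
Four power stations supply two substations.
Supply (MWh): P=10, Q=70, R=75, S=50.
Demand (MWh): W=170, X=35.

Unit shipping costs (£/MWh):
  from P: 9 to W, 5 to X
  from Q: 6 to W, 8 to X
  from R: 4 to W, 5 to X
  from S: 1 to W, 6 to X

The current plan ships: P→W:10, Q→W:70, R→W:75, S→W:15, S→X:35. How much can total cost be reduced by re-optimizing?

Current plan cost = 10·9 + 70·6 + 75·4 + 15·1 + 35·6 = £1035.
Optimal plan:
  P–X: 10 × £5 = £50
  Q–W: 70 × £6 = £420
  R–W: 50 × £4 = £200
  R–X: 25 × £5 = £125
  S–W: 50 × £1 = £50
Optimal cost = £845.
Saving = 1035 − 845 = £190.

190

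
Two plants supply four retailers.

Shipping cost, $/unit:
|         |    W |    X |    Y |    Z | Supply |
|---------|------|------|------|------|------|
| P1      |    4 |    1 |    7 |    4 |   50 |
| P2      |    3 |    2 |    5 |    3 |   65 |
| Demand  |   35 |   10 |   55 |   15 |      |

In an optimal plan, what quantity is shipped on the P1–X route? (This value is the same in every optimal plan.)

10

The minimum-cost plan:
  P1 to W: 35 × $4 = $140
  P1 to X: 10 × $1 = $10
  P1 to Z: 5 × $4 = $20
  P2 to Y: 55 × $5 = $275
  P2 to Z: 10 × $3 = $30
Total cost = $475.
So P1→X carries 10 units.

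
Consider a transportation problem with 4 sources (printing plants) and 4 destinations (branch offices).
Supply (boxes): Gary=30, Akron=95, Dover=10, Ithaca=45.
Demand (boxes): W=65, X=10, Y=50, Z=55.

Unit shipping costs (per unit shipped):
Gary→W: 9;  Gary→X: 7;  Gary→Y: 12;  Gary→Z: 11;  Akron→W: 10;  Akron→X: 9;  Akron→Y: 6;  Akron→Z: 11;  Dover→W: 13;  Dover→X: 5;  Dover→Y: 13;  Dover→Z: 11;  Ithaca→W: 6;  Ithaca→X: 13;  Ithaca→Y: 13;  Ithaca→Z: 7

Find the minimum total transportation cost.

1395

Optimal allocation:
  Gary–W: 30 × 9 = 270
  Akron–Y: 50 × 6 = 300
  Akron–Z: 45 × 11 = 495
  Dover–X: 10 × 5 = 50
  Ithaca–W: 35 × 6 = 210
  Ithaca–Z: 10 × 7 = 70
Total = 270 + 300 + 495 + 50 + 210 + 70 = 1395.
(Supply check: Gary ships 30; Akron ships 95; Dover ships 10; Ithaca ships 45.)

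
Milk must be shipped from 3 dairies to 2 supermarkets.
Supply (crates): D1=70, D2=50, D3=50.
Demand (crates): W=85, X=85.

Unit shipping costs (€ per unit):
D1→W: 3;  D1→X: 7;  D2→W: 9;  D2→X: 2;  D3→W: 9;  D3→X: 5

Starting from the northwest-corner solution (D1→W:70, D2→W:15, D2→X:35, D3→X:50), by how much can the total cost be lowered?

45

Current plan cost = 70·3 + 15·9 + 35·2 + 50·5 = €665.
Optimal plan:
  D1->W: 70 × €3 = €210
  D2->X: 50 × €2 = €100
  D3->W: 15 × €9 = €135
  D3->X: 35 × €5 = €175
Optimal cost = €620.
Saving = 665 − 620 = €45.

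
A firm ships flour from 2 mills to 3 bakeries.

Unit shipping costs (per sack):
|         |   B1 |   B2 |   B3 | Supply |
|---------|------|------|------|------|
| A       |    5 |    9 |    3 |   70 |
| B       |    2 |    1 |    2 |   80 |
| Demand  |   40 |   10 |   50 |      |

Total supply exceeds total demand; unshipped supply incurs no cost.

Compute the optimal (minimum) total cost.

210

A cheapest plan:
  A→B3: 20 × 3 = 60
  B→B1: 40 × 2 = 80
  B→B2: 10 × 1 = 10
  B→B3: 30 × 2 = 60
Total = 60 + 80 + 10 + 60 = 210.
(Supply check: A ships 20; B ships 80.)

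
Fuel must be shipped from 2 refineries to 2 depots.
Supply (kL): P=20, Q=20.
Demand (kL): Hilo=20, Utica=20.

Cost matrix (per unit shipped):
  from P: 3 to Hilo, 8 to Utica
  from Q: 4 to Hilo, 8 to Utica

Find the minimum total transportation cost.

An optimal shipping plan:
  P->Hilo: 20 × 3 = 60
  Q->Utica: 20 × 8 = 160
Total = 60 + 160 = 220.

220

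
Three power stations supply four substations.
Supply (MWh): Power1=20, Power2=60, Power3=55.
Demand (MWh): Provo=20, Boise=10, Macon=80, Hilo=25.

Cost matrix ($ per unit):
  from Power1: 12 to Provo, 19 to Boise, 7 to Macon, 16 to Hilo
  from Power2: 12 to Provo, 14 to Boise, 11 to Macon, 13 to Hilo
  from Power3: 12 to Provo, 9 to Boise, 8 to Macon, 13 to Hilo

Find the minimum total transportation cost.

1320

An optimal shipping plan:
  Power1->Macon: 20 × $7 = $140
  Power2->Provo: 20 × $12 = $240
  Power2->Macon: 15 × $11 = $165
  Power2->Hilo: 25 × $13 = $325
  Power3->Boise: 10 × $9 = $90
  Power3->Macon: 45 × $8 = $360
Total = 140 + 240 + 165 + 325 + 90 + 360 = $1320.
(Supply check: Power1 ships 20; Power2 ships 60; Power3 ships 55.)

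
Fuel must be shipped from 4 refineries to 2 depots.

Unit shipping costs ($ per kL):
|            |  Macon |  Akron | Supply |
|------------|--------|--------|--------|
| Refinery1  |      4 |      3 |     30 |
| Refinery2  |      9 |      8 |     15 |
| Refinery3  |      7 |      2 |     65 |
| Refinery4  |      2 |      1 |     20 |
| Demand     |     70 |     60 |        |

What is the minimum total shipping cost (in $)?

An optimal shipping plan:
  Refinery1→Macon: 30 × $4 = $120
  Refinery2→Macon: 15 × $9 = $135
  Refinery3→Macon: 5 × $7 = $35
  Refinery3→Akron: 60 × $2 = $120
  Refinery4→Macon: 20 × $2 = $40
Total = 120 + 135 + 35 + 120 + 40 = $450.

450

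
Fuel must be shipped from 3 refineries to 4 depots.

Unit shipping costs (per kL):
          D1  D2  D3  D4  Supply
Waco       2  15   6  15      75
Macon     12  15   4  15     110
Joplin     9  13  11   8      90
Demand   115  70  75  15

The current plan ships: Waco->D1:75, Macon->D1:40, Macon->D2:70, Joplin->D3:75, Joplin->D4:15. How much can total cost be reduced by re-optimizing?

Current plan cost = 75·2 + 40·12 + 70·15 + 75·11 + 15·8 = 2625.
Optimal plan:
  Waco–D1: 75 × 2 = 150
  Macon–D2: 35 × 15 = 525
  Macon–D3: 75 × 4 = 300
  Joplin–D1: 40 × 9 = 360
  Joplin–D2: 35 × 13 = 455
  Joplin–D4: 15 × 8 = 120
Optimal cost = 1910.
Saving = 2625 − 1910 = 715.

715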